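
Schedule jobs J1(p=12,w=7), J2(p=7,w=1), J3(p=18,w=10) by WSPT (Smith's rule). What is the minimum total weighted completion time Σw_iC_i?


WSPT order (by p/w): J1 → J3 → J2
  J1: C=12, w·C=7×12=84
  J3: C=30, w·C=10×30=300
  J2: C=37, w·C=1×37=37
Σ w·C = 421
= 421


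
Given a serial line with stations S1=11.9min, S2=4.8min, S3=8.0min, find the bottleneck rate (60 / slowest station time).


Bottleneck = longest station time
Station times: [11.9, 4.8, 8.0]
Max = 11.9 min
Rate = 60 / 11.9
= 5.04 units/hour (bottleneck: 11.9min)


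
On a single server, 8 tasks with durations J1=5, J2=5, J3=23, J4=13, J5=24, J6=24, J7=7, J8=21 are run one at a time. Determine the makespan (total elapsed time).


Sequential makespan: sum all processing times
= 5 + 5 + 23 + 13 + 24 + 24 + 7 + 21
= 122 time units


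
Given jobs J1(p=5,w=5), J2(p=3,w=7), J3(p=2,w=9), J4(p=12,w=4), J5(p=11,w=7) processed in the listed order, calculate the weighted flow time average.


Completion times:
  J1: C=5, w×C=5×5=25
  J2: C=8, w×C=7×8=56
  J3: C=10, w×C=9×10=90
  J4: C=22, w×C=4×22=88
  J5: C=33, w×C=7×33=231
Sum w×C = 490
Sum w = 32
Weighted avg = 490/32
= 15.31


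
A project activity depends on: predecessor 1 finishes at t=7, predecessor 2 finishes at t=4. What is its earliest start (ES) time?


ES = max of all predecessor completion times
Predecessors: [7, 4]
ES = max(7, 4)
= 7


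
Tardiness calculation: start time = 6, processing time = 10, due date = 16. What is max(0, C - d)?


Completion = start + processing = 6 + 10 = 16
Tardiness = max(0, C - d) = max(0, 16 - 16)
= max(0, 0)
= 0


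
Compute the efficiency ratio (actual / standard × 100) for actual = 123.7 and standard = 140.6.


Efficiency = (actual / standard) × 100
= (123.7 / 140.6) × 100
= 88.0%


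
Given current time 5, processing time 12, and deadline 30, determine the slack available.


Slack = due - current_time - processing
= 30 - 5 - 12
= 13


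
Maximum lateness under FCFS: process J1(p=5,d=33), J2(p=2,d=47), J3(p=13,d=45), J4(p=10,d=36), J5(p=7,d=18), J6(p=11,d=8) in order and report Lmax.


Lateness per job (L = C - d):
  J1: C=5, d=33, L=-28
  J2: C=7, d=47, L=-40
  J3: C=20, d=45, L=-25
  J4: C=30, d=36, L=-6
  J5: C=37, d=18, L=19
  J6: C=48, d=8, L=40
Lmax = max(-28, -40, -25, -6, 19, 40)
= 40


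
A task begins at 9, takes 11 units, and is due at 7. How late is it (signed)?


Completion = 9 + 11 = 20
Lateness = C - d = 20 - 7
= 13


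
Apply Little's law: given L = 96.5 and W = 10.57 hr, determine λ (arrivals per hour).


Little's law: L = λW → λ = L / W
= 96.5 / 10.57
= 9.13 per hour


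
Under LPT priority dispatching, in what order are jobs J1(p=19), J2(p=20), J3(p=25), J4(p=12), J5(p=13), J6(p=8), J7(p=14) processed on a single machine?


LPT: sort by longest processing time first
  J3: p=25
  J2: p=20
  J1: p=19
  J7: p=14
  J5: p=13
  J4: p=12
  J6: p=8
Order: J3 → J2 → J1 → J7 → J5 → J4 → J6


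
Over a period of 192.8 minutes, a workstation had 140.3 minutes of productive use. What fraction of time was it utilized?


Utilization = busy / total × 100
= 140.3 / 192.8 × 100
= 72.8%


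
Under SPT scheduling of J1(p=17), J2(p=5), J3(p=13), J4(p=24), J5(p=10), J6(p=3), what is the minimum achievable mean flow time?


SPT order: J6 → J2 → J5 → J3 → J1 → J4
Completion times:
  J6: C=3
  J2: C=8
  J5: C=18
  J3: C=31
  J1: C=48
  J4: C=72
Sum = 180, n = 6
Mean flow = 180/6
= 30.00


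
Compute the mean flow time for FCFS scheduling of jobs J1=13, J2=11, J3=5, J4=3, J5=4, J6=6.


Completion times:
  J1: completes at 13
  J2: completes at 24
  J3: completes at 29
  J4: completes at 32
  J5: completes at 36
  J6: completes at 42
Sum = 176
Average = 176/6
= 29.33


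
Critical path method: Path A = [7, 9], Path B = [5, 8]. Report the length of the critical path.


Path A: 7 + 9 = 16
Path B: 5 + 8 = 13
Critical path = longest = max(16, 13)
= 16 (Path A)


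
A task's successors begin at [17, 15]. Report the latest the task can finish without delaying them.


LF = min of all successor start times
Successors start at: [17, 15]
LF = min(17, 15)
= 15


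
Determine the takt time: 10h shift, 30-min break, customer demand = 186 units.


Available = 10×60 - 30 = 570 min
Takt time = 570 / 186
= 3.06 min/unit


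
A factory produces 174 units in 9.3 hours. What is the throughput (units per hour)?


Throughput = units / time
= 174 / 9.3
= 18.7 units/hour


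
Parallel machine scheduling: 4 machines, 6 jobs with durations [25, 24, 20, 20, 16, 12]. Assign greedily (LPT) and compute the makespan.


Jobs (LPT sorted): [25, 24, 20, 20, 16, 12]
Machines: 4
  J=25 → Machine 1 (load: 0+25=25)
  J=24 → Machine 2 (load: 0+24=24)
  J=20 → Machine 3 (load: 0+20=20)
  J=20 → Machine 4 (load: 0+20=20)
  J=16 → Machine 3 (load: 20+16=36)
  J=12 → Machine 4 (load: 20+12=32)
Machine loads: [25, 24, 36, 32]
Makespan = max = 36 time units


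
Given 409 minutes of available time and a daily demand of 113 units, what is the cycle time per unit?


Cycle time = available time / demand
= 409 / 113
= 3.62 min/unit


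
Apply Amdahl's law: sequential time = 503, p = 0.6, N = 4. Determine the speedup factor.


Amdahl's law: T_p = T × ((1-p) + p/N)
= 503 × ((1-0.6) + 0.6/4)
= 503 × (0.40 + 0.1500)
= 503 × 0.5500
= 276.65
Speedup = 503/276.65
= 1.82×


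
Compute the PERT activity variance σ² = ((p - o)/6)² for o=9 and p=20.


σ² = ((p - o) / 6)² = (p - o)² / 36
= (20 - 9)² / 36
= 11² / 36
= 121 / 36
= 3.3611


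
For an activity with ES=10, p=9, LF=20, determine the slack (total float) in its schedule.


EF = ES + duration = 10 + 9 = 19
LS = LF - duration = 20 - 9 = 11
Total Float = LF - EF = 20 - 19
(or LS - ES = 11 - 10)
= 1


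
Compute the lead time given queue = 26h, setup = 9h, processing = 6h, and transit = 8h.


Lead time = queue + setup + processing + transit
= 26 + 9 + 6 + 8
= 49 hours


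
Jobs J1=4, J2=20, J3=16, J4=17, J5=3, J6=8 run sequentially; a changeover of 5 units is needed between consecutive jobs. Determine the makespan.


Makespan = Σ processing + (n-1) × setup
= (4 + 20 + 16 + 17 + 3 + 8) + (6-1)×5
= 68 + 25
= 93 time units


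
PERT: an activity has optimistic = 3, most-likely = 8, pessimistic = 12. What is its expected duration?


te = (o + 4m + p) / 6
= (3 + 4×8 + 12) / 6
= (3 + 32 + 12) / 6
= 47 / 6
= 7.83


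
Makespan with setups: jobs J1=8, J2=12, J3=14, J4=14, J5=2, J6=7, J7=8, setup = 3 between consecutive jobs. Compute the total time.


Makespan = Σ processing + (n-1) × setup
= (8 + 12 + 14 + 14 + 2 + 7 + 8) + (7-1)×3
= 65 + 18
= 83 time units


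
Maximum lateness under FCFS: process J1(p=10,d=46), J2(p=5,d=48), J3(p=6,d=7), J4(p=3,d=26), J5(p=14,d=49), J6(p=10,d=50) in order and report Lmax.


Lateness per job (L = C - d):
  J1: C=10, d=46, L=-36
  J2: C=15, d=48, L=-33
  J3: C=21, d=7, L=14
  J4: C=24, d=26, L=-2
  J5: C=38, d=49, L=-11
  J6: C=48, d=50, L=-2
Lmax = max(-36, -33, 14, -2, -11, -2)
= 14


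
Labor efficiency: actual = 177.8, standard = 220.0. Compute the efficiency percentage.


Efficiency = (actual / standard) × 100
= (177.8 / 220.0) × 100
= 80.8%


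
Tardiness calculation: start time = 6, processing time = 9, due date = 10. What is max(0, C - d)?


Completion = start + processing = 6 + 9 = 15
Tardiness = max(0, C - d) = max(0, 15 - 10)
= max(0, 5)
= 5


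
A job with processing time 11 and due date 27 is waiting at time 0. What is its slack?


Slack = due - current_time - processing
= 27 - 0 - 11
= 16


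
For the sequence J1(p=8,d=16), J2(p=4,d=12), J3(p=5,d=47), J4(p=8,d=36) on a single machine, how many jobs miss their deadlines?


Completion vs due date:
  J1: C=8, d=16 → on time
  J2: C=12, d=12 → on time
  J3: C=17, d=47 → on time
  J4: C=25, d=36 → on time
Tardy jobs: none
Count = 0


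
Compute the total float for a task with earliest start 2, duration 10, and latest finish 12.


EF = ES + duration = 2 + 10 = 12
LS = LF - duration = 12 - 10 = 2
Total Float = LF - EF = 12 - 12
(or LS - ES = 2 - 2)
= 0


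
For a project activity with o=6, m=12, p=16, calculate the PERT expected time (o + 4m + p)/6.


te = (o + 4m + p) / 6
= (6 + 4×12 + 16) / 6
= (6 + 48 + 16) / 6
= 70 / 6
= 11.67


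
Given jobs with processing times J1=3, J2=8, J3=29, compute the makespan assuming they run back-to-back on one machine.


Sequential makespan: sum all processing times
= 3 + 8 + 29
= 40 time units


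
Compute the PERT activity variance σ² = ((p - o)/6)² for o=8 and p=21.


σ² = ((p - o) / 6)² = (p - o)² / 36
= (21 - 8)² / 36
= 13² / 36
= 169 / 36
= 4.6944


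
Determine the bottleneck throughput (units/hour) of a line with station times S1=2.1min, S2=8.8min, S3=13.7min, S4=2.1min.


Bottleneck = longest station time
Station times: [2.1, 8.8, 13.7, 2.1]
Max = 13.7 min
Rate = 60 / 13.7
= 4.38 units/hour (bottleneck: 13.7min)


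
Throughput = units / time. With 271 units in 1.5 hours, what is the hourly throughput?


Throughput = units / time
= 271 / 1.5
= 180.7 units/hour


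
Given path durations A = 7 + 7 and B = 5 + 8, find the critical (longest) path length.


Path A: 7 + 7 = 14
Path B: 5 + 8 = 13
Critical path = longest = max(14, 13)
= 14 (Path A)


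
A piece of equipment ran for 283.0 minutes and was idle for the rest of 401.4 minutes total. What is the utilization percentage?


Utilization = busy / total × 100
= 283.0 / 401.4 × 100
= 70.5%


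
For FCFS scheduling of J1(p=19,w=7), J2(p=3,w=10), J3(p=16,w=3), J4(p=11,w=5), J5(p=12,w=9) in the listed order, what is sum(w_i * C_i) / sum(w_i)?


Completion times:
  J1: C=19, w×C=7×19=133
  J2: C=22, w×C=10×22=220
  J3: C=38, w×C=3×38=114
  J4: C=49, w×C=5×49=245
  J5: C=61, w×C=9×61=549
Sum w×C = 1261
Sum w = 34
Weighted avg = 1261/34
= 37.09


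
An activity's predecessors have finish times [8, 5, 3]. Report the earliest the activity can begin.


ES = max of all predecessor completion times
Predecessors: [8, 5, 3]
ES = max(8, 5, 3)
= 8


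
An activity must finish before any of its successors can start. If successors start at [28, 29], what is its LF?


LF = min of all successor start times
Successors start at: [28, 29]
LF = min(28, 29)
= 28


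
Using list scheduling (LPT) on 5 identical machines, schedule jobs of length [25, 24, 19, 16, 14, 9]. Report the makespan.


Jobs (LPT sorted): [25, 24, 19, 16, 14, 9]
Machines: 5
  J=25 → Machine 1 (load: 0+25=25)
  J=24 → Machine 2 (load: 0+24=24)
  J=19 → Machine 3 (load: 0+19=19)
  J=16 → Machine 4 (load: 0+16=16)
  J=14 → Machine 5 (load: 0+14=14)
  J=9 → Machine 5 (load: 14+9=23)
Machine loads: [25, 24, 19, 16, 23]
Makespan = max = 25 time units


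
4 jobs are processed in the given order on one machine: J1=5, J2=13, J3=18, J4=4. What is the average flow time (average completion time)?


Completion times:
  J1: completes at 5
  J2: completes at 18
  J3: completes at 36
  J4: completes at 40
Sum = 99
Average = 99/4
= 24.75


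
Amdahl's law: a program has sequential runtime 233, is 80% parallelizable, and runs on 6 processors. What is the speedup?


Amdahl's law: T_p = T × ((1-p) + p/N)
= 233 × ((1-0.8) + 0.8/6)
= 233 × (0.20 + 0.1333)
= 233 × 0.3333
= 77.67
Speedup = 233/77.67
= 3.00×


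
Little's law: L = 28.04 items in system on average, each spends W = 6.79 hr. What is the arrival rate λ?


Little's law: L = λW → λ = L / W
= 28.04 / 6.79
= 4.13 per hour


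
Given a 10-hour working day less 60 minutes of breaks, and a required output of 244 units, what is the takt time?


Available = 10×60 - 60 = 540 min
Takt time = 540 / 244
= 2.21 min/unit


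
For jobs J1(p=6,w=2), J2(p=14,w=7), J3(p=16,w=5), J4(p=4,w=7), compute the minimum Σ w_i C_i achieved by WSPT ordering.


WSPT order (by p/w): J4 → J2 → J1 → J3
  J4: C=4, w·C=7×4=28
  J2: C=18, w·C=7×18=126
  J1: C=24, w·C=2×24=48
  J3: C=40, w·C=5×40=200
Σ w·C = 402
= 402


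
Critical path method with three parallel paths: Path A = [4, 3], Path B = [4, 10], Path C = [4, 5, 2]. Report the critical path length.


Path A: 4 + 3 = 7
Path B: 4 + 10 = 14
Path C: 4 + 5 + 2 = 11
Critical path = longest = max(7, 14, 11)
= 14 (Path B)


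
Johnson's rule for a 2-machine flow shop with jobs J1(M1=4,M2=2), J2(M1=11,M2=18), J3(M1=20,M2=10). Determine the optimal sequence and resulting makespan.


Johnson's rule:
Group 1 (M1≤M2, sort by M1): ['J2']
Group 2 (M1>M2, sort desc M2): ['J3', 'J1']
Sequence: J2 → J3 → J1
Makespan calculation:
  J2: M1 done=11, M2 done=29
  J3: M1 done=31, M2 done=41
  J1: M1 done=35, M2 done=43
= Sequence: J2 → J3 → J1, Makespan: 43


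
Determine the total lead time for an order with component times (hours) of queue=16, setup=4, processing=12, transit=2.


Lead time = queue + setup + processing + transit
= 16 + 4 + 12 + 2
= 34 hours


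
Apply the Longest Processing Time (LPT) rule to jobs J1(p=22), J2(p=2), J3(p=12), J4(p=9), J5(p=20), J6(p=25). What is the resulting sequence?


LPT: sort by longest processing time first
  J6: p=25
  J1: p=22
  J5: p=20
  J3: p=12
  J4: p=9
  J2: p=2
Order: J6 → J1 → J5 → J3 → J4 → J2


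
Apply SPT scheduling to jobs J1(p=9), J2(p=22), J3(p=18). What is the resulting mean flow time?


SPT order: J1 → J3 → J2
Completion times:
  J1: C=9
  J3: C=27
  J2: C=49
Sum = 85, n = 3
Mean flow = 85/3
= 28.33


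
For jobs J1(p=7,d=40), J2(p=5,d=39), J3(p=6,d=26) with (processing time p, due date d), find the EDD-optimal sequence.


EDD: sort by earliest due date
  J3: d=26, p=6
  J2: d=39, p=5
  J1: d=40, p=7
Order: J3 → J2 → J1


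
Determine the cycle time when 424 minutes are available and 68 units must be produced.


Cycle time = available time / demand
= 424 / 68
= 6.24 min/unit


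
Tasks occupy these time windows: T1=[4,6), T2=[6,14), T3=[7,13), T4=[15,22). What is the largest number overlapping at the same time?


Check each time point for overlaps:
  t=7: 2 tasks active (T2, T3)
Max concurrent = 2


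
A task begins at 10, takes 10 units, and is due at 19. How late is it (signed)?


Completion = 10 + 10 = 20
Lateness = C - d = 20 - 19
= 1


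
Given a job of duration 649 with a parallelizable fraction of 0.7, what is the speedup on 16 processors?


Amdahl's law: T_p = T × ((1-p) + p/N)
= 649 × ((1-0.7) + 0.7/16)
= 649 × (0.30 + 0.0437)
= 649 × 0.3438
= 223.09
Speedup = 649/223.09
= 2.91×


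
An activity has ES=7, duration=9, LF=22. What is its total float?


EF = ES + duration = 7 + 9 = 16
LS = LF - duration = 22 - 9 = 13
Total Float = LF - EF = 22 - 16
(or LS - ES = 13 - 7)
= 6


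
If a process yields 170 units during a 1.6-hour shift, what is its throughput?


Throughput = units / time
= 170 / 1.6
= 106.2 units/hour


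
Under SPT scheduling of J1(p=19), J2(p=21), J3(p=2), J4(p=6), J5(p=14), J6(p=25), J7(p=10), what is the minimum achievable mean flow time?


SPT order: J3 → J4 → J7 → J5 → J1 → J2 → J6
Completion times:
  J3: C=2
  J4: C=8
  J7: C=18
  J5: C=32
  J1: C=51
  J2: C=72
  J6: C=97
Sum = 280, n = 7
Mean flow = 280/7
= 40.00


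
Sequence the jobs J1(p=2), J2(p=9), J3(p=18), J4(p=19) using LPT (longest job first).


LPT: sort by longest processing time first
  J4: p=19
  J3: p=18
  J2: p=9
  J1: p=2
Order: J4 → J3 → J2 → J1


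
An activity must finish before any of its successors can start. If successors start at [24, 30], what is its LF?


LF = min of all successor start times
Successors start at: [24, 30]
LF = min(24, 30)
= 24


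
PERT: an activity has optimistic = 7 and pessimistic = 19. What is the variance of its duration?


σ² = ((p - o) / 6)² = (p - o)² / 36
= (19 - 7)² / 36
= 12² / 36
= 144 / 36
= 4.0000


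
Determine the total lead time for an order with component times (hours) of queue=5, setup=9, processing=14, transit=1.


Lead time = queue + setup + processing + transit
= 5 + 9 + 14 + 1
= 29 hours


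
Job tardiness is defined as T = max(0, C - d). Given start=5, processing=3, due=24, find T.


Completion = start + processing = 5 + 3 = 8
Tardiness = max(0, C - d) = max(0, 8 - 24)
= max(0, -16)
= 0


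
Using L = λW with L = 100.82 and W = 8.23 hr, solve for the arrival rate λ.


Little's law: L = λW → λ = L / W
= 100.82 / 8.23
= 12.25 per hour


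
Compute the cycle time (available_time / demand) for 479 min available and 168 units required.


Cycle time = available time / demand
= 479 / 168
= 2.85 min/unit


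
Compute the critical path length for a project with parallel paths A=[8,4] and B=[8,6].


Path A: 8 + 4 = 12
Path B: 8 + 6 = 14
Critical path = longest = max(12, 14)
= 14 (Path B)


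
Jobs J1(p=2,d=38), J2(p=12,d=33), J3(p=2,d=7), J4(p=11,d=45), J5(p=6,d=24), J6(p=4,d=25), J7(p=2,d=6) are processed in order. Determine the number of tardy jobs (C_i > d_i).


Completion vs due date:
  J1: C=2, d=38 → on time
  J2: C=14, d=33 → on time
  J3: C=16, d=7 → TARDY
  J4: C=27, d=45 → on time
  J5: C=33, d=24 → TARDY
  J6: C=37, d=25 → TARDY
  J7: C=39, d=6 → TARDY
Tardy jobs: J3, J5, J6, J7
Count = 4


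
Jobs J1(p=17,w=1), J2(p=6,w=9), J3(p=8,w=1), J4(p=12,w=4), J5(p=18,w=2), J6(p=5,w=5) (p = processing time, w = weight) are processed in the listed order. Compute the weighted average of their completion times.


Completion times:
  J1: C=17, w×C=1×17=17
  J2: C=23, w×C=9×23=207
  J3: C=31, w×C=1×31=31
  J4: C=43, w×C=4×43=172
  J5: C=61, w×C=2×61=122
  J6: C=66, w×C=5×66=330
Sum w×C = 879
Sum w = 22
Weighted avg = 879/22
= 39.95


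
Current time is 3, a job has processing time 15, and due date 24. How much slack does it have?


Slack = due - current_time - processing
= 24 - 3 - 15
= 6


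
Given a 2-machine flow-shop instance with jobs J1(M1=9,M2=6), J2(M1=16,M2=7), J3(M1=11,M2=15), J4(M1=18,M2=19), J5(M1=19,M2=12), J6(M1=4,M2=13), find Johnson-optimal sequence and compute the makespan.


Johnson's rule:
Group 1 (M1≤M2, sort by M1): ['J6', 'J3', 'J4']
Group 2 (M1>M2, sort desc M2): ['J5', 'J2', 'J1']
Sequence: J6 → J3 → J4 → J5 → J2 → J1
Makespan calculation:
  J6: M1 done=4, M2 done=17
  J3: M1 done=15, M2 done=32
  J4: M1 done=33, M2 done=52
  J5: M1 done=52, M2 done=64
  J2: M1 done=68, M2 done=75
  J1: M1 done=77, M2 done=83
= Sequence: J6 → J3 → J4 → J5 → J2 → J1, Makespan: 83


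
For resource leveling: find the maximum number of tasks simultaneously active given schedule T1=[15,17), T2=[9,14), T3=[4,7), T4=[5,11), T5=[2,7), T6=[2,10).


Check each time point for overlaps:
  t=5: 4 tasks active (T3, T4, T5, T6)
Max concurrent = 4


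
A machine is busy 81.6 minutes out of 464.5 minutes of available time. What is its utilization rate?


Utilization = busy / total × 100
= 81.6 / 464.5 × 100
= 17.6%


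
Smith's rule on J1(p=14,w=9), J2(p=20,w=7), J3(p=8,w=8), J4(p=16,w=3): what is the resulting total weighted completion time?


WSPT order (by p/w): J3 → J1 → J2 → J4
  J3: C=8, w·C=8×8=64
  J1: C=22, w·C=9×22=198
  J2: C=42, w·C=7×42=294
  J4: C=58, w·C=3×58=174
Σ w·C = 730
= 730


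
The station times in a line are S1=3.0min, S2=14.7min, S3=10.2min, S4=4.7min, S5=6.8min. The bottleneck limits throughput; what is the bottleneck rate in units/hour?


Bottleneck = longest station time
Station times: [3.0, 14.7, 10.2, 4.7, 6.8]
Max = 14.7 min
Rate = 60 / 14.7
= 4.08 units/hour (bottleneck: 14.7min)


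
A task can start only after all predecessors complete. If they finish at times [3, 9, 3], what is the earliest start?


ES = max of all predecessor completion times
Predecessors: [3, 9, 3]
ES = max(3, 9, 3)
= 9


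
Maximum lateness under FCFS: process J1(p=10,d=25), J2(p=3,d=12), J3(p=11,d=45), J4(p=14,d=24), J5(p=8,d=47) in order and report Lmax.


Lateness per job (L = C - d):
  J1: C=10, d=25, L=-15
  J2: C=13, d=12, L=1
  J3: C=24, d=45, L=-21
  J4: C=38, d=24, L=14
  J5: C=46, d=47, L=-1
Lmax = max(-15, 1, -21, 14, -1)
= 14


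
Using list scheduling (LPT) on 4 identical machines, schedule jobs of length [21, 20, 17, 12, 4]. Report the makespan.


Jobs (LPT sorted): [21, 20, 17, 12, 4]
Machines: 4
  J=21 → Machine 1 (load: 0+21=21)
  J=20 → Machine 2 (load: 0+20=20)
  J=17 → Machine 3 (load: 0+17=17)
  J=12 → Machine 4 (load: 0+12=12)
  J=4 → Machine 4 (load: 12+4=16)
Machine loads: [21, 20, 17, 16]
Makespan = max = 21 time units


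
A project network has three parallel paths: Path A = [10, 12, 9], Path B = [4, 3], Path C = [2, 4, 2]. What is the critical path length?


Path A: 10 + 12 + 9 = 31
Path B: 4 + 3 = 7
Path C: 2 + 4 + 2 = 8
Critical path = longest = max(31, 7, 8)
= 31 (Path A)


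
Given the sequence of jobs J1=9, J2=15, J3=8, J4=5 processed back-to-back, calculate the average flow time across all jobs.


Completion times:
  J1: completes at 9
  J2: completes at 24
  J3: completes at 32
  J4: completes at 37
Sum = 102
Average = 102/4
= 25.50


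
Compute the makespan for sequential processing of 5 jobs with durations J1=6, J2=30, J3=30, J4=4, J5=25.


Sequential makespan: sum all processing times
= 6 + 30 + 30 + 4 + 25
= 95 time units


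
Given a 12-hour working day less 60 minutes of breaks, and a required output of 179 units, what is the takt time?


Available = 12×60 - 60 = 660 min
Takt time = 660 / 179
= 3.69 min/unit


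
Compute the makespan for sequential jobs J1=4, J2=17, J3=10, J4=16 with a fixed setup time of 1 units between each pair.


Makespan = Σ processing + (n-1) × setup
= (4 + 17 + 10 + 16) + (4-1)×1
= 47 + 3
= 50 time units


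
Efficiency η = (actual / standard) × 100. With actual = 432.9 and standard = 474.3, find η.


Efficiency = (actual / standard) × 100
= (432.9 / 474.3) × 100
= 91.3%


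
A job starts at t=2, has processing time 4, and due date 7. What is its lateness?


Completion = 2 + 4 = 6
Lateness = C - d = 6 - 7
= -1


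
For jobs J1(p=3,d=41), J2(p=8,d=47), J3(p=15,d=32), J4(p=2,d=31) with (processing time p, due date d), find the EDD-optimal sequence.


EDD: sort by earliest due date
  J4: d=31, p=2
  J3: d=32, p=15
  J1: d=41, p=3
  J2: d=47, p=8
Order: J4 → J3 → J1 → J2


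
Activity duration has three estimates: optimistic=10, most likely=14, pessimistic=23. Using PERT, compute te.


te = (o + 4m + p) / 6
= (10 + 4×14 + 23) / 6
= (10 + 56 + 23) / 6
= 89 / 6
= 14.83


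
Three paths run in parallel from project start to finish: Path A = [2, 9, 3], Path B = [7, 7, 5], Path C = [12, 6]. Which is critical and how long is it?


Path A: 2 + 9 + 3 = 14
Path B: 7 + 7 + 5 = 19
Path C: 12 + 6 = 18
Critical path = longest = max(14, 19, 18)
= 19 (Path B)


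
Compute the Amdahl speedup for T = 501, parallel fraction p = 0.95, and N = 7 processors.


Amdahl's law: T_p = T × ((1-p) + p/N)
= 501 × ((1-0.95) + 0.95/7)
= 501 × (0.05 + 0.1357)
= 501 × 0.1857
= 93.04
Speedup = 501/93.04
= 5.38×


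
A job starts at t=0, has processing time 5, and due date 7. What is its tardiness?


Completion = start + processing = 0 + 5 = 5
Tardiness = max(0, C - d) = max(0, 5 - 7)
= max(0, -2)
= 0


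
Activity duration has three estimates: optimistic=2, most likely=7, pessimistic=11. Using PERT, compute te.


te = (o + 4m + p) / 6
= (2 + 4×7 + 11) / 6
= (2 + 28 + 11) / 6
= 41 / 6
= 6.83


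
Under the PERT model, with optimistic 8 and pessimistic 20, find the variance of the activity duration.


σ² = ((p - o) / 6)² = (p - o)² / 36
= (20 - 8)² / 36
= 12² / 36
= 144 / 36
= 4.0000


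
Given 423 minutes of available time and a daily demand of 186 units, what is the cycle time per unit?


Cycle time = available time / demand
= 423 / 186
= 2.27 min/unit


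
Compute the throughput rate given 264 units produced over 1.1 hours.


Throughput = units / time
= 264 / 1.1
= 240.0 units/hour


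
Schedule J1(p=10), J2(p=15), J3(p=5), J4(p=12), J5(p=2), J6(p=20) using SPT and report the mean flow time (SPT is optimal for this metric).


SPT order: J5 → J3 → J1 → J4 → J2 → J6
Completion times:
  J5: C=2
  J3: C=7
  J1: C=17
  J4: C=29
  J2: C=44
  J6: C=64
Sum = 163, n = 6
Mean flow = 163/6
= 27.17


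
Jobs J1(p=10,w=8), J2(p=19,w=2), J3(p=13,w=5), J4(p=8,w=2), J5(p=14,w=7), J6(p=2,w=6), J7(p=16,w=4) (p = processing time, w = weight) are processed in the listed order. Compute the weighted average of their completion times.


Completion times:
  J1: C=10, w×C=8×10=80
  J2: C=29, w×C=2×29=58
  J3: C=42, w×C=5×42=210
  J4: C=50, w×C=2×50=100
  J5: C=64, w×C=7×64=448
  J6: C=66, w×C=6×66=396
  J7: C=82, w×C=4×82=328
Sum w×C = 1620
Sum w = 34
Weighted avg = 1620/34
= 47.65


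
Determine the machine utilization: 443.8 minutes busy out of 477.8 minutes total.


Utilization = busy / total × 100
= 443.8 / 477.8 × 100
= 92.9%


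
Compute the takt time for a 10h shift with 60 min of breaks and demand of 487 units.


Available = 10×60 - 60 = 540 min
Takt time = 540 / 487
= 1.11 min/unit


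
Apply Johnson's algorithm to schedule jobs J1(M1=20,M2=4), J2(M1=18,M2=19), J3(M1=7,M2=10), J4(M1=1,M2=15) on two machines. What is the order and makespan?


Johnson's rule:
Group 1 (M1≤M2, sort by M1): ['J4', 'J3', 'J2']
Group 2 (M1>M2, sort desc M2): ['J1']
Sequence: J4 → J3 → J2 → J1
Makespan calculation:
  J4: M1 done=1, M2 done=16
  J3: M1 done=8, M2 done=26
  J2: M1 done=26, M2 done=45
  J1: M1 done=46, M2 done=50
= Sequence: J4 → J3 → J2 → J1, Makespan: 50


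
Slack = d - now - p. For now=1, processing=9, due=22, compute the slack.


Slack = due - current_time - processing
= 22 - 1 - 9
= 12


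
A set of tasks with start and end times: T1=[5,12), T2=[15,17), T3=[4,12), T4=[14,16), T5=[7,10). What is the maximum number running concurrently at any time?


Check each time point for overlaps:
  t=7: 3 tasks active (T1, T3, T5)
Max concurrent = 3


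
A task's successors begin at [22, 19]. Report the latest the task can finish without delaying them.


LF = min of all successor start times
Successors start at: [22, 19]
LF = min(22, 19)
= 19


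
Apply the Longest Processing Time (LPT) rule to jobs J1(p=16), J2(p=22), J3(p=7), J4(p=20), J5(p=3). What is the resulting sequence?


LPT: sort by longest processing time first
  J2: p=22
  J4: p=20
  J1: p=16
  J3: p=7
  J5: p=3
Order: J2 → J4 → J1 → J3 → J5


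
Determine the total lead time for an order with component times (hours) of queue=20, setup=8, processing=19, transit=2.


Lead time = queue + setup + processing + transit
= 20 + 8 + 19 + 2
= 49 hours


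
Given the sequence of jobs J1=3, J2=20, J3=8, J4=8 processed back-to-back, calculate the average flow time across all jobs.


Completion times:
  J1: completes at 3
  J2: completes at 23
  J3: completes at 31
  J4: completes at 39
Sum = 96
Average = 96/4
= 24.00


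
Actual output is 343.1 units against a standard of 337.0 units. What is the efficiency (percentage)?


Efficiency = (actual / standard) × 100
= (343.1 / 337.0) × 100
= 101.8%


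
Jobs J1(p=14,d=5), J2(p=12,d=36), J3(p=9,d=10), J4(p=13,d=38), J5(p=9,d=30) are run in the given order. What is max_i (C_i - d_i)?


Lateness per job (L = C - d):
  J1: C=14, d=5, L=9
  J2: C=26, d=36, L=-10
  J3: C=35, d=10, L=25
  J4: C=48, d=38, L=10
  J5: C=57, d=30, L=27
Lmax = max(9, -10, 25, 10, 27)
= 27


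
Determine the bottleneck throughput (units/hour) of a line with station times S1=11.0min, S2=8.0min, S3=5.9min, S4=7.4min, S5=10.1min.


Bottleneck = longest station time
Station times: [11.0, 8.0, 5.9, 7.4, 10.1]
Max = 11.0 min
Rate = 60 / 11.0
= 5.45 units/hour (bottleneck: 11.0min)


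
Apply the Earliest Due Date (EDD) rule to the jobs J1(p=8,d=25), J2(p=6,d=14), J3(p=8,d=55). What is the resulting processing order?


EDD: sort by earliest due date
  J2: d=14, p=6
  J1: d=25, p=8
  J3: d=55, p=8
Order: J2 → J1 → J3


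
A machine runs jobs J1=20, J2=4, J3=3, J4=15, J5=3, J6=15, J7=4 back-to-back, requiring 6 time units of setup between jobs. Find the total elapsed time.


Makespan = Σ processing + (n-1) × setup
= (20 + 4 + 3 + 15 + 3 + 15 + 4) + (7-1)×6
= 64 + 36
= 100 time units


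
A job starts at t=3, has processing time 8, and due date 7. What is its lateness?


Completion = 3 + 8 = 11
Lateness = C - d = 11 - 7
= 4


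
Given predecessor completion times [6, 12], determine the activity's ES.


ES = max of all predecessor completion times
Predecessors: [6, 12]
ES = max(6, 12)
= 12


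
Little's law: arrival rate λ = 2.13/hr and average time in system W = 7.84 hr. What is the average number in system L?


Little's law: L = λ × W
= 2.13 × 7.84
= 16.70


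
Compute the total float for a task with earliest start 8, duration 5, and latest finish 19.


EF = ES + duration = 8 + 5 = 13
LS = LF - duration = 19 - 5 = 14
Total Float = LF - EF = 19 - 13
(or LS - ES = 14 - 8)
= 6


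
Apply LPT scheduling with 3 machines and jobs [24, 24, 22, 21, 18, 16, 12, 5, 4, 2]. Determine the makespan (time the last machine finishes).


Jobs (LPT sorted): [24, 24, 22, 21, 18, 16, 12, 5, 4, 2]
Machines: 3
  J=24 → Machine 1 (load: 0+24=24)
  J=24 → Machine 2 (load: 0+24=24)
  J=22 → Machine 3 (load: 0+22=22)
  J=21 → Machine 3 (load: 22+21=43)
  J=18 → Machine 1 (load: 24+18=42)
  J=16 → Machine 2 (load: 24+16=40)
  J=12 → Machine 2 (load: 40+12=52)
  J=5 → Machine 1 (load: 42+5=47)
  J=4 → Machine 3 (load: 43+4=47)
  J=2 → Machine 1 (load: 47+2=49)
Machine loads: [49, 52, 47]
Makespan = max = 52 time units


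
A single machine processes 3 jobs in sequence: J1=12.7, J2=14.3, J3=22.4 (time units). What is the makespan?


Sequential makespan: sum all processing times
= 12.7 + 14.3 + 22.4
= 49.4 time units


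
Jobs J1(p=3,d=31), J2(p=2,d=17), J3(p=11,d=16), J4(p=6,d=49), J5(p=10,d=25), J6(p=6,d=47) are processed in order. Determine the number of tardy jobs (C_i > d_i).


Completion vs due date:
  J1: C=3, d=31 → on time
  J2: C=5, d=17 → on time
  J3: C=16, d=16 → on time
  J4: C=22, d=49 → on time
  J5: C=32, d=25 → TARDY
  J6: C=38, d=47 → on time
Tardy jobs: J5
Count = 1


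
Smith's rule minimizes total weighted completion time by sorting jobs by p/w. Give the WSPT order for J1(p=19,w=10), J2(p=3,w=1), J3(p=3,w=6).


WSPT (Smith's rule): sort by p/w ascending
  J3: p/w = 3/6 = 0.500
  J1: p/w = 19/10 = 1.900
  J2: p/w = 3/1 = 3.000
Order: J3 → J1 → J2


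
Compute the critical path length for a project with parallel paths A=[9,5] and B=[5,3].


Path A: 9 + 5 = 14
Path B: 5 + 3 = 8
Critical path = longest = max(14, 8)
= 14 (Path A)


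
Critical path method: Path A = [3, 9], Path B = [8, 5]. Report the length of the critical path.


Path A: 3 + 9 = 12
Path B: 8 + 5 = 13
Critical path = longest = max(12, 13)
= 13 (Path B)


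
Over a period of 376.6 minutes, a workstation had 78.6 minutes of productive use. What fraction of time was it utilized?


Utilization = busy / total × 100
= 78.6 / 376.6 × 100
= 20.9%


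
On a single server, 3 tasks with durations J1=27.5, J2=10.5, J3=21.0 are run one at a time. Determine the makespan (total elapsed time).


Sequential makespan: sum all processing times
= 27.5 + 10.5 + 21.0
= 59.0 time units


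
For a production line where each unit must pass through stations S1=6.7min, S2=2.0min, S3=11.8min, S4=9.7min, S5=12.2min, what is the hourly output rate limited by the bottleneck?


Bottleneck = longest station time
Station times: [6.7, 2.0, 11.8, 9.7, 12.2]
Max = 12.2 min
Rate = 60 / 12.2
= 4.92 units/hour (bottleneck: 12.2min)


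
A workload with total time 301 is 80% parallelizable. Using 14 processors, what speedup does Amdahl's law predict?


Amdahl's law: T_p = T × ((1-p) + p/N)
= 301 × ((1-0.8) + 0.8/14)
= 301 × (0.20 + 0.0571)
= 301 × 0.2571
= 77.40
Speedup = 301/77.40
= 3.89×


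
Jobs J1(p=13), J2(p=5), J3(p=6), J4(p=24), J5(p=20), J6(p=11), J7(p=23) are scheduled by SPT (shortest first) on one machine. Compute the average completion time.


SPT order: J2 → J3 → J6 → J1 → J5 → J7 → J4
Completion times:
  J2: C=5
  J3: C=11
  J6: C=22
  J1: C=35
  J5: C=55
  J7: C=78
  J4: C=102
Sum = 308, n = 7
Mean flow = 308/7
= 44.00


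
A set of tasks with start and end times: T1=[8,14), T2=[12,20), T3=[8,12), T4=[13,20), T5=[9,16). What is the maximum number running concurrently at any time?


Check each time point for overlaps:
  t=13: 4 tasks active (T1, T2, T4, T5)
Max concurrent = 4


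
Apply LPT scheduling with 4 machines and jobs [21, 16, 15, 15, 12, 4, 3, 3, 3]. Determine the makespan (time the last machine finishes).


Jobs (LPT sorted): [21, 16, 15, 15, 12, 4, 3, 3, 3]
Machines: 4
  J=21 → Machine 1 (load: 0+21=21)
  J=16 → Machine 2 (load: 0+16=16)
  J=15 → Machine 3 (load: 0+15=15)
  J=15 → Machine 4 (load: 0+15=15)
  J=12 → Machine 3 (load: 15+12=27)
  J=4 → Machine 4 (load: 15+4=19)
  J=3 → Machine 2 (load: 16+3=19)
  J=3 → Machine 2 (load: 19+3=22)
  J=3 → Machine 4 (load: 19+3=22)
Machine loads: [21, 22, 27, 22]
Makespan = max = 27 time units


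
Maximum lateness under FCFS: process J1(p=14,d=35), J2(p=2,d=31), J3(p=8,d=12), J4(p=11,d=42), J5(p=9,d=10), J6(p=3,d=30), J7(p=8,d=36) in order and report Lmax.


Lateness per job (L = C - d):
  J1: C=14, d=35, L=-21
  J2: C=16, d=31, L=-15
  J3: C=24, d=12, L=12
  J4: C=35, d=42, L=-7
  J5: C=44, d=10, L=34
  J6: C=47, d=30, L=17
  J7: C=55, d=36, L=19
Lmax = max(-21, -15, 12, -7, 34, 17, 19)
= 34


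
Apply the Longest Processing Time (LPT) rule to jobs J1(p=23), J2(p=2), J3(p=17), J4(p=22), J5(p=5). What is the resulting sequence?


LPT: sort by longest processing time first
  J1: p=23
  J4: p=22
  J3: p=17
  J5: p=5
  J2: p=2
Order: J1 → J4 → J3 → J5 → J2


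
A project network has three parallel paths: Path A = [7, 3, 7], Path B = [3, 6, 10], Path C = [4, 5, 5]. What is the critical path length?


Path A: 7 + 3 + 7 = 17
Path B: 3 + 6 + 10 = 19
Path C: 4 + 5 + 5 = 14
Critical path = longest = max(17, 19, 14)
= 19 (Path B)


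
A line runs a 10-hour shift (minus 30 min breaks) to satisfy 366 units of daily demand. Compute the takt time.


Available = 10×60 - 30 = 570 min
Takt time = 570 / 366
= 1.56 min/unit


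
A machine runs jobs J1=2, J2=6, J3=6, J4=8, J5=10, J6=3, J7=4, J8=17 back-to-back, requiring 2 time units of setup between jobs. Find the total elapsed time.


Makespan = Σ processing + (n-1) × setup
= (2 + 6 + 6 + 8 + 10 + 3 + 4 + 17) + (8-1)×2
= 56 + 14
= 70 time units


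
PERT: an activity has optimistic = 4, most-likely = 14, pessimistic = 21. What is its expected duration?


te = (o + 4m + p) / 6
= (4 + 4×14 + 21) / 6
= (4 + 56 + 21) / 6
= 81 / 6
= 13.50


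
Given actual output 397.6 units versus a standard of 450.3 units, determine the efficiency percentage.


Efficiency = (actual / standard) × 100
= (397.6 / 450.3) × 100
= 88.3%


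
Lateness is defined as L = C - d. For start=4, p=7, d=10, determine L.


Completion = 4 + 7 = 11
Lateness = C - d = 11 - 10
= 1


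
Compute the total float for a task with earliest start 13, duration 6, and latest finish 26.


EF = ES + duration = 13 + 6 = 19
LS = LF - duration = 26 - 6 = 20
Total Float = LF - EF = 26 - 19
(or LS - ES = 20 - 13)
= 7


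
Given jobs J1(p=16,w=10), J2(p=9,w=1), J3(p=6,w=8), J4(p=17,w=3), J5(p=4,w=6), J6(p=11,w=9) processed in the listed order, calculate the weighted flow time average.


Completion times:
  J1: C=16, w×C=10×16=160
  J2: C=25, w×C=1×25=25
  J3: C=31, w×C=8×31=248
  J4: C=48, w×C=3×48=144
  J5: C=52, w×C=6×52=312
  J6: C=63, w×C=9×63=567
Sum w×C = 1456
Sum w = 37
Weighted avg = 1456/37
= 39.35


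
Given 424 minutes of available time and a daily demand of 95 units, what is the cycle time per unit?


Cycle time = available time / demand
= 424 / 95
= 4.46 min/unit


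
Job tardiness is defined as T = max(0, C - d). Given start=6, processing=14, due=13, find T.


Completion = start + processing = 6 + 14 = 20
Tardiness = max(0, C - d) = max(0, 20 - 13)
= max(0, 7)
= 7


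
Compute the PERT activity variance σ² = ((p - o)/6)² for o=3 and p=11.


σ² = ((p - o) / 6)² = (p - o)² / 36
= (11 - 3)² / 36
= 8² / 36
= 64 / 36
= 1.7778


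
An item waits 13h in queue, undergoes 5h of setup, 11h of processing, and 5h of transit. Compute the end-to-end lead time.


Lead time = queue + setup + processing + transit
= 13 + 5 + 11 + 5
= 34 hours


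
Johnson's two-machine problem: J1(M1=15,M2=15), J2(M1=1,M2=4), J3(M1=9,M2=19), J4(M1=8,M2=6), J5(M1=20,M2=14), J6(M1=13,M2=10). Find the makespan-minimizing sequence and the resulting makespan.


Johnson's rule:
Group 1 (M1≤M2, sort by M1): ['J2', 'J3', 'J1']
Group 2 (M1>M2, sort desc M2): ['J5', 'J6', 'J4']
Sequence: J2 → J3 → J1 → J5 → J6 → J4
Makespan calculation:
  J2: M1 done=1, M2 done=5
  J3: M1 done=10, M2 done=29
  J1: M1 done=25, M2 done=44
  J5: M1 done=45, M2 done=59
  J6: M1 done=58, M2 done=69
  J4: M1 done=66, M2 done=75
= Sequence: J2 → J3 → J1 → J5 → J6 → J4, Makespan: 75


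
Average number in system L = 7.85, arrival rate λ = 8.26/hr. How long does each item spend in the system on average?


Little's law: L = λW → W = L / λ
= 7.85 / 8.26
= 0.95 hours


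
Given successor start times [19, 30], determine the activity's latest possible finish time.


LF = min of all successor start times
Successors start at: [19, 30]
LF = min(19, 30)
= 19


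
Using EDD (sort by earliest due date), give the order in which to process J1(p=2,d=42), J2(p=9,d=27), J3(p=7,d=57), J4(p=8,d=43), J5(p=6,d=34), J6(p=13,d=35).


EDD: sort by earliest due date
  J2: d=27, p=9
  J5: d=34, p=6
  J6: d=35, p=13
  J1: d=42, p=2
  J4: d=43, p=8
  J3: d=57, p=7
Order: J2 → J5 → J6 → J1 → J4 → J3


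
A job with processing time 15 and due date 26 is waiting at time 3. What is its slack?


Slack = due - current_time - processing
= 26 - 3 - 15
= 8


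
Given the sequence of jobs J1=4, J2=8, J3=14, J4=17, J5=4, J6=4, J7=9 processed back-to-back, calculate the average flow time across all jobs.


Completion times:
  J1: completes at 4
  J2: completes at 12
  J3: completes at 26
  J4: completes at 43
  J5: completes at 47
  J6: completes at 51
  J7: completes at 60
Sum = 243
Average = 243/7
= 34.71


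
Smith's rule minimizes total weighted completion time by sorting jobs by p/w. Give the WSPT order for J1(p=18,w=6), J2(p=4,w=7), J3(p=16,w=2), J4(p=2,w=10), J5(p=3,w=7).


WSPT (Smith's rule): sort by p/w ascending
  J4: p/w = 2/10 = 0.200
  J5: p/w = 3/7 = 0.429
  J2: p/w = 4/7 = 0.571
  J1: p/w = 18/6 = 3.000
  J3: p/w = 16/2 = 8.000
Order: J4 → J5 → J2 → J1 → J3


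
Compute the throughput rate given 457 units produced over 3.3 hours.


Throughput = units / time
= 457 / 3.3
= 138.5 units/hour


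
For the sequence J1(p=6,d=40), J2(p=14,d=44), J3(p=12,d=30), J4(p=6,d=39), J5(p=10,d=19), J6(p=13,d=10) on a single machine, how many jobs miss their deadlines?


Completion vs due date:
  J1: C=6, d=40 → on time
  J2: C=20, d=44 → on time
  J3: C=32, d=30 → TARDY
  J4: C=38, d=39 → on time
  J5: C=48, d=19 → TARDY
  J6: C=61, d=10 → TARDY
Tardy jobs: J3, J5, J6
Count = 3


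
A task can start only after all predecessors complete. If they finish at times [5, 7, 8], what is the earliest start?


ES = max of all predecessor completion times
Predecessors: [5, 7, 8]
ES = max(5, 7, 8)
= 8
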